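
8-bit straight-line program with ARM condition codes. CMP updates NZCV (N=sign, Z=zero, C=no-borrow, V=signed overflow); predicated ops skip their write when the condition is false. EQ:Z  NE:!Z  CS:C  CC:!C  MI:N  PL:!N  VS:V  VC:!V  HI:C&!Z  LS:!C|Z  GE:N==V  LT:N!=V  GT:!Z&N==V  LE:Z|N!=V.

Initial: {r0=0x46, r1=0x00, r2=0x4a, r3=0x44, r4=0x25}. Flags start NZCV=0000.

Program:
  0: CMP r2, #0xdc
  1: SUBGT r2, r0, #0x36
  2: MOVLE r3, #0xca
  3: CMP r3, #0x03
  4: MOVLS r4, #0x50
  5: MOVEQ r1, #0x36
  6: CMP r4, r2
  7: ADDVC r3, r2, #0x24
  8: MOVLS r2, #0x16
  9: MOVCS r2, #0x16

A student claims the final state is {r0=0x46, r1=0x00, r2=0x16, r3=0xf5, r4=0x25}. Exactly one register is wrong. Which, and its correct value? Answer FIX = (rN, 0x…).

0: ✓ CMP  NZCV=0000
1: ✓ SUBGT  r2←0x10
2: · MOVLE
3: ✓ CMP  NZCV=0010
4: · MOVLS
5: · MOVEQ
6: ✓ CMP  NZCV=0010
7: ✓ ADDVC  r3←0x34
8: · MOVLS
9: ✓ MOVCS  r2←0x16

FIX = (r3, 0x34)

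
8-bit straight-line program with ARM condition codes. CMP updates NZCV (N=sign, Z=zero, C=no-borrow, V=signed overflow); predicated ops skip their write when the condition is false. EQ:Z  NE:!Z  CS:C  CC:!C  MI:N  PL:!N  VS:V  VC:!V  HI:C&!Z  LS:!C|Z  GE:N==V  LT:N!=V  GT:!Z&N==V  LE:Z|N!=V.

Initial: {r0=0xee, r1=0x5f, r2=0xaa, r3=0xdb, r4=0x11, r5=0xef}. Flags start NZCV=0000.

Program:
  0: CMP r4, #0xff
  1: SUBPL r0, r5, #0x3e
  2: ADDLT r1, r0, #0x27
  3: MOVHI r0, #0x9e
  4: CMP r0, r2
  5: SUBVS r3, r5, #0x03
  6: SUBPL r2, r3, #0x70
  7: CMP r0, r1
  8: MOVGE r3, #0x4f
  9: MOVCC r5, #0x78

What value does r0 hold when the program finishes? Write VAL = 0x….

[0] flags=0000 → (cmp)
[1] flags=0000 PL?T → r0=0xb1
[2] flags=0000 LT?F → skip
[3] flags=0000 HI?F → skip
[4] flags=0010 → (cmp)
[5] flags=0010 VS?F → skip
[6] flags=0010 PL?T → r2=0x6b
[7] flags=0011 → (cmp)
[8] flags=0011 GE?F → skip
[9] flags=0011 CC?F → skip

VAL = 0xb1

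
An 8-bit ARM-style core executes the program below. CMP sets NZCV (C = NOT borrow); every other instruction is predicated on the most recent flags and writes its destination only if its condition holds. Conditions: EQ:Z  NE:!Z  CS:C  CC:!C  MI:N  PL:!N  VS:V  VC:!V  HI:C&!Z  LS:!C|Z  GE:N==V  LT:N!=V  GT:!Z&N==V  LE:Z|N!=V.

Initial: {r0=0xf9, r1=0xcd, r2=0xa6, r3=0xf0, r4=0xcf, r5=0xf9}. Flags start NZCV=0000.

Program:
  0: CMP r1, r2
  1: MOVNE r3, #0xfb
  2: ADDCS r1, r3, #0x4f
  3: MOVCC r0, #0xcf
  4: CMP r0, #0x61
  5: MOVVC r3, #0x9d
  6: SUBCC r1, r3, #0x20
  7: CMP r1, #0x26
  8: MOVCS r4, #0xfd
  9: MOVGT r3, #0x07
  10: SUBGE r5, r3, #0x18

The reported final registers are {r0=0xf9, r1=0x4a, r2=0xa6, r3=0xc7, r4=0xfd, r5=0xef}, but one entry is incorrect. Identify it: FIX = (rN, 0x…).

FIX = (r3, 0x07)

[0] flags=0010 → (cmp)
[1] flags=0010 NE?T → r3=0xfb
[2] flags=0010 CS?T → r1=0x4a
[3] flags=0010 CC?F → skip
[4] flags=1010 → (cmp)
[5] flags=1010 VC?T → r3=0x9d
[6] flags=1010 CC?F → skip
[7] flags=0010 → (cmp)
[8] flags=0010 CS?T → r4=0xfd
[9] flags=0010 GT?T → r3=0x07
[10] flags=0010 GE?T → r5=0xef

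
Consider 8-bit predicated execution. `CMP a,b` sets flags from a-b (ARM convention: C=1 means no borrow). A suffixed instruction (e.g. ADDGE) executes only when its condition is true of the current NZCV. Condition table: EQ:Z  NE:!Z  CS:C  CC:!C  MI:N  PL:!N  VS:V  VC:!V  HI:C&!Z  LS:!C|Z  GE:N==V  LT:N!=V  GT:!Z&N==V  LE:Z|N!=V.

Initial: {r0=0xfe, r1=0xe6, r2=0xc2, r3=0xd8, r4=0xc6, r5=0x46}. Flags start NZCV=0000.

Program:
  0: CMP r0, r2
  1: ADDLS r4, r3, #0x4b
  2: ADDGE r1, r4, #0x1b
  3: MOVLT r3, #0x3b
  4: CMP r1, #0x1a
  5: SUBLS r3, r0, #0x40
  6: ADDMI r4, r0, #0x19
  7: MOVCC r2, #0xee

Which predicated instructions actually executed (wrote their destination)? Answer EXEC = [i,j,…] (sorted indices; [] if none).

0: ✓ CMP  NZCV=0010
1: · ADDLS
2: ✓ ADDGE  r1←0xe1
3: · MOVLT
4: ✓ CMP  NZCV=1010
5: · SUBLS
6: ✓ ADDMI  r4←0x17
7: · MOVCC

EXEC = [2,6]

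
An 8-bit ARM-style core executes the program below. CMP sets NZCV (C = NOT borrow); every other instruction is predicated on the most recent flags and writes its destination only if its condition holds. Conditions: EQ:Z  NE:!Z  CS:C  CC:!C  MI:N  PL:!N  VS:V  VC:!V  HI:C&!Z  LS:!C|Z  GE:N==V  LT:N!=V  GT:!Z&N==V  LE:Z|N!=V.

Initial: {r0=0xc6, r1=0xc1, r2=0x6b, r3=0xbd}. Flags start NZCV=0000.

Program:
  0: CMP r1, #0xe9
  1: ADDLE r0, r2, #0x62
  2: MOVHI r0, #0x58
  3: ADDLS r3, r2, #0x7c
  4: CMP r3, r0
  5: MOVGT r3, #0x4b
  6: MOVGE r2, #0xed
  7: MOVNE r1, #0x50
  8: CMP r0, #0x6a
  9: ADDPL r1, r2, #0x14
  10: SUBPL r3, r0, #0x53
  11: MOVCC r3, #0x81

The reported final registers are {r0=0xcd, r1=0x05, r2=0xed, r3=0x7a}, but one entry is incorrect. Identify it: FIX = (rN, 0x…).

[0] flags=1000 → (cmp)
[1] flags=1000 LE?T → r0=0xcd
[2] flags=1000 HI?F → skip
[3] flags=1000 LS?T → r3=0xe7
[4] flags=0010 → (cmp)
[5] flags=0010 GT?T → r3=0x4b
[6] flags=0010 GE?T → r2=0xed
[7] flags=0010 NE?T → r1=0x50
[8] flags=0011 → (cmp)
[9] flags=0011 PL?T → r1=0x01
[10] flags=0011 PL?T → r3=0x7a
[11] flags=0011 CC?F → skip

FIX = (r1, 0x01)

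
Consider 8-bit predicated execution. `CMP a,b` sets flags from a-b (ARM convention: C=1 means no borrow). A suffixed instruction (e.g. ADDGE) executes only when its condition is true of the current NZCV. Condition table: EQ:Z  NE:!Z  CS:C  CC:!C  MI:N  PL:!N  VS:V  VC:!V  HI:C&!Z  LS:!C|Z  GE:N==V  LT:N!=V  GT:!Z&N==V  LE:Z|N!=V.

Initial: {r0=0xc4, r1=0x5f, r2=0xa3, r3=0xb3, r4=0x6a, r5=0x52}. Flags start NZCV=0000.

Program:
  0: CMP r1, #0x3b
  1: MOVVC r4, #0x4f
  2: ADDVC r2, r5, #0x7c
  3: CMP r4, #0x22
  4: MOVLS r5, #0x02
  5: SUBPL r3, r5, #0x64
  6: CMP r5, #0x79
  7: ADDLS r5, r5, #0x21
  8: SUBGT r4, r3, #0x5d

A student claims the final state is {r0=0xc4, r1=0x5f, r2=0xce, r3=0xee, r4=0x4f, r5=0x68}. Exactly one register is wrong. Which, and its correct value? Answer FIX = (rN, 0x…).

[0] flags=0010 → (cmp)
[1] flags=0010 VC?T → r4=0x4f
[2] flags=0010 VC?T → r2=0xce
[3] flags=0010 → (cmp)
[4] flags=0010 LS?F → skip
[5] flags=0010 PL?T → r3=0xee
[6] flags=1000 → (cmp)
[7] flags=1000 LS?T → r5=0x73
[8] flags=1000 GT?F → skip

FIX = (r5, 0x73)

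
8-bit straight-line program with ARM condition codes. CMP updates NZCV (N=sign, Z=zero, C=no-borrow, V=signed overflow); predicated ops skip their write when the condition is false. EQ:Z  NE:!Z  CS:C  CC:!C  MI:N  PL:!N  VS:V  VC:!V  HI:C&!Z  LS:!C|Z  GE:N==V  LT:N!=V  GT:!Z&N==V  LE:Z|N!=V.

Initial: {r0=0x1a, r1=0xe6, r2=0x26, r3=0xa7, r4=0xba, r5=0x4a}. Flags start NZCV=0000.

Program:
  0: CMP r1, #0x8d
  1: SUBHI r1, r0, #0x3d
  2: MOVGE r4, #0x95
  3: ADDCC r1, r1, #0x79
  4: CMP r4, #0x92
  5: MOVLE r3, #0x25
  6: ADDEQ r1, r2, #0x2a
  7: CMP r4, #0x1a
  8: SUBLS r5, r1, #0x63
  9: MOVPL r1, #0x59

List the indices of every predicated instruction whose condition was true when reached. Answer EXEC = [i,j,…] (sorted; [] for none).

EXEC = [1,2,9]

[0] flags=0010 → (cmp)
[1] flags=0010 HI?T → r1=0xdd
[2] flags=0010 GE?T → r4=0x95
[3] flags=0010 CC?F → skip
[4] flags=0010 → (cmp)
[5] flags=0010 LE?F → skip
[6] flags=0010 EQ?F → skip
[7] flags=0011 → (cmp)
[8] flags=0011 LS?F → skip
[9] flags=0011 PL?T → r1=0x59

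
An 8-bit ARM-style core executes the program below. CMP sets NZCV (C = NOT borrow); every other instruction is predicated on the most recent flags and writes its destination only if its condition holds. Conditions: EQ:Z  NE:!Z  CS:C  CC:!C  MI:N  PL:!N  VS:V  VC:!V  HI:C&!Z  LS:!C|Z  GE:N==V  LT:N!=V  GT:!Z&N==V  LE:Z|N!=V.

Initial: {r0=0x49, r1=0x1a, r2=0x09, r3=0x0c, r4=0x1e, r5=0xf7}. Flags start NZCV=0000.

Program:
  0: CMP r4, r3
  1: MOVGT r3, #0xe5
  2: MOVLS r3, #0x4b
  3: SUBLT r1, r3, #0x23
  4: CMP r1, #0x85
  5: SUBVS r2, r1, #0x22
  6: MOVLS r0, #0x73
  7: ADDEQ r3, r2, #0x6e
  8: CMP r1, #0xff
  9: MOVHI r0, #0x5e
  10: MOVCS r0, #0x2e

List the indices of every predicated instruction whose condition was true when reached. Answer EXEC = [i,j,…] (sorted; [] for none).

EXEC = [1,5,6]

0: ✓ CMP  NZCV=0010
1: ✓ MOVGT  r3←0xe5
2: · MOVLS
3: · SUBLT
4: ✓ CMP  NZCV=1001
5: ✓ SUBVS  r2←0xf8
6: ✓ MOVLS  r0←0x73
7: · ADDEQ
8: ✓ CMP  NZCV=0000
9: · MOVHI
10: · MOVCS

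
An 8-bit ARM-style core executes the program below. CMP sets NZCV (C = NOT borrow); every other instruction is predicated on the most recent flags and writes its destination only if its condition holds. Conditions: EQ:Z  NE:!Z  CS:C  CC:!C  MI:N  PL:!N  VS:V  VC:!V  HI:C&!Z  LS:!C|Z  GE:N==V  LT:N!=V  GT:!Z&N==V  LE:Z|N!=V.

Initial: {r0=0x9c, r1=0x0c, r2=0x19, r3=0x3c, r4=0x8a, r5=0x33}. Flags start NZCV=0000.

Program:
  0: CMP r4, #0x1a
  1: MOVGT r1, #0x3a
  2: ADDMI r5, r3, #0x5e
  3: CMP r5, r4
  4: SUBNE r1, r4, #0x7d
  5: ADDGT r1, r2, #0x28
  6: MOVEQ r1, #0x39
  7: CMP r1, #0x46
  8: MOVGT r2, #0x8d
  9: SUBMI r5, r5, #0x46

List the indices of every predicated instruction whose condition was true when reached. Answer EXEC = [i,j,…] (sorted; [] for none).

0: ✓ CMP  NZCV=0011
1: · MOVGT
2: · ADDMI
3: ✓ CMP  NZCV=1001
4: ✓ SUBNE  r1←0x0d
5: ✓ ADDGT  r1←0x41
6: · MOVEQ
7: ✓ CMP  NZCV=1000
8: · MOVGT
9: ✓ SUBMI  r5←0xed

EXEC = [4,5,9]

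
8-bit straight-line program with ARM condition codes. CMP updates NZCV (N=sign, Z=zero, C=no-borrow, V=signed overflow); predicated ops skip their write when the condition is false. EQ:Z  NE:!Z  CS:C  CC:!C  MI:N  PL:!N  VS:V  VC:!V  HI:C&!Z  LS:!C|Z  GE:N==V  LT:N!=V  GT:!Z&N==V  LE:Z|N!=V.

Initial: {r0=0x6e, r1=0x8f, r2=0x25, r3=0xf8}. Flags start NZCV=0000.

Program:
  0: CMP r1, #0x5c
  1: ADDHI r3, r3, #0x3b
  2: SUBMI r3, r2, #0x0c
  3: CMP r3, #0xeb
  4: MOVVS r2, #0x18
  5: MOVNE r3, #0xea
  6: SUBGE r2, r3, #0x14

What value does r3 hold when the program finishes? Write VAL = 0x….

[0] flags=0011 → (cmp)
[1] flags=0011 HI?T → r3=0x33
[2] flags=0011 MI?F → skip
[3] flags=0000 → (cmp)
[4] flags=0000 VS?F → skip
[5] flags=0000 NE?T → r3=0xea
[6] flags=0000 GE?T → r2=0xd6

VAL = 0xea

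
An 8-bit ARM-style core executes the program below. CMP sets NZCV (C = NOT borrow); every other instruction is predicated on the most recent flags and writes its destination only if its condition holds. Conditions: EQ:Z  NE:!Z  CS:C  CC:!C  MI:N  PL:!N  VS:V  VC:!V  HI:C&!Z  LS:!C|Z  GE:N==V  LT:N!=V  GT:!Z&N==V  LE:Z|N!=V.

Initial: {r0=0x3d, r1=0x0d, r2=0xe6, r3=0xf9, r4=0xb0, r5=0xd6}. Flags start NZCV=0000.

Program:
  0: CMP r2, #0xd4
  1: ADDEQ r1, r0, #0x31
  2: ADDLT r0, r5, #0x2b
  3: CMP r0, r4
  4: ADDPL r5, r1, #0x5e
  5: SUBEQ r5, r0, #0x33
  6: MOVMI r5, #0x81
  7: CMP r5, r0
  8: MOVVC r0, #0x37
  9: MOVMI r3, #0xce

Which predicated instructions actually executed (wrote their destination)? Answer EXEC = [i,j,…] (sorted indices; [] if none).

0: ✓ CMP  NZCV=0010
1: · ADDEQ
2: · ADDLT
3: ✓ CMP  NZCV=1001
4: · ADDPL
5: · SUBEQ
6: ✓ MOVMI  r5←0x81
7: ✓ CMP  NZCV=0011
8: · MOVVC
9: · MOVMI

EXEC = [6]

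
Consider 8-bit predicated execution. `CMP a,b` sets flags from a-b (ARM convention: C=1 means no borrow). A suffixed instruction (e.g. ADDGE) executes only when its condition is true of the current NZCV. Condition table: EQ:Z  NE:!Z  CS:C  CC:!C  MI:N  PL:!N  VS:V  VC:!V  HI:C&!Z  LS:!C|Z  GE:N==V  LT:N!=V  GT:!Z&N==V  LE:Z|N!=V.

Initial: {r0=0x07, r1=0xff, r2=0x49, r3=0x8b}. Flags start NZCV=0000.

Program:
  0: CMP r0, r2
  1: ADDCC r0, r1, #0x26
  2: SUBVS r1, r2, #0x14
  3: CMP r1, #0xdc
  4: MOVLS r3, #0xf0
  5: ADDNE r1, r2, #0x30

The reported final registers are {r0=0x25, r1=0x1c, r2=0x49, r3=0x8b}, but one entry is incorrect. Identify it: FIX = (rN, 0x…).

0: ✓ CMP  NZCV=1000
1: ✓ ADDCC  r0←0x25
2: · SUBVS
3: ✓ CMP  NZCV=0010
4: · MOVLS
5: ✓ ADDNE  r1←0x79

FIX = (r1, 0x79)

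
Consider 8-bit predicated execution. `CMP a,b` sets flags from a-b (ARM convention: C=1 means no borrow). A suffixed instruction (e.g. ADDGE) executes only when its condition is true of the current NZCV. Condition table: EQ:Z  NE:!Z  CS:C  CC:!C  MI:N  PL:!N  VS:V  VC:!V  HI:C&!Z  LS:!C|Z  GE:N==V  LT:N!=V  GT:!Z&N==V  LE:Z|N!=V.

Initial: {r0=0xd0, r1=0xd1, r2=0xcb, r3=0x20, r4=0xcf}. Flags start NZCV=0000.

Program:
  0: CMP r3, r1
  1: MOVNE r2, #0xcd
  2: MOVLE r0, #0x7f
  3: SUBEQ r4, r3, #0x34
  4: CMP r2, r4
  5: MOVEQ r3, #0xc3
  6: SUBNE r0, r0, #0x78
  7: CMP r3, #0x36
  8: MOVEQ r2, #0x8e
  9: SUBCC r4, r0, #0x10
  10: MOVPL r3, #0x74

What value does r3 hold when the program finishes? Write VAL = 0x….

VAL = 0x20

[0] flags=0000 → (cmp)
[1] flags=0000 NE?T → r2=0xcd
[2] flags=0000 LE?F → skip
[3] flags=0000 EQ?F → skip
[4] flags=1000 → (cmp)
[5] flags=1000 EQ?F → skip
[6] flags=1000 NE?T → r0=0x58
[7] flags=1000 → (cmp)
[8] flags=1000 EQ?F → skip
[9] flags=1000 CC?T → r4=0x48
[10] flags=1000 PL?F → skip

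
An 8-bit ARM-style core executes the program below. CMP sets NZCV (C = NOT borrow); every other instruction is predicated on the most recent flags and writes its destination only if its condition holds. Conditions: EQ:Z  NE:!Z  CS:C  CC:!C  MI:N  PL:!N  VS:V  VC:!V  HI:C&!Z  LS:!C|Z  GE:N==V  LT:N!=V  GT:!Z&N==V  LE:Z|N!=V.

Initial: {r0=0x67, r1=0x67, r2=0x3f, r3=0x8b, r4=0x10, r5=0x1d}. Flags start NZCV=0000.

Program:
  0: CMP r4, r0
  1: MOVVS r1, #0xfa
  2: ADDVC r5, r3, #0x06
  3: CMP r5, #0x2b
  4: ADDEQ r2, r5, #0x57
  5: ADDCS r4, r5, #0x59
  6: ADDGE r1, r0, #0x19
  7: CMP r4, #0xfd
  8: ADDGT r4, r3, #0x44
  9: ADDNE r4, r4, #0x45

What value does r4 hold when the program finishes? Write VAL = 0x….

VAL = 0x2f

0: ✓ CMP  NZCV=1000
1: · MOVVS
2: ✓ ADDVC  r5←0x91
3: ✓ CMP  NZCV=0011
4: · ADDEQ
5: ✓ ADDCS  r4←0xea
6: · ADDGE
7: ✓ CMP  NZCV=1000
8: · ADDGT
9: ✓ ADDNE  r4←0x2f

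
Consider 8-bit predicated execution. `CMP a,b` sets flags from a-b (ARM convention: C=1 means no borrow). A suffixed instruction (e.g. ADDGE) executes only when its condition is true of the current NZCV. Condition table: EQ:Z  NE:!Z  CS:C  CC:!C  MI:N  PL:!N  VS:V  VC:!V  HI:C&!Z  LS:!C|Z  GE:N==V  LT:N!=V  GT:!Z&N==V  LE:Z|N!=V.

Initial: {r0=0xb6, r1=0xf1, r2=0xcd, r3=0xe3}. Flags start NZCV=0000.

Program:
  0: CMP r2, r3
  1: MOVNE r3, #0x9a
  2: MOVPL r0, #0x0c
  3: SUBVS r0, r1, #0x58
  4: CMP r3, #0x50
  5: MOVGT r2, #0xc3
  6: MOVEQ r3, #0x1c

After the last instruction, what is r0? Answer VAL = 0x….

0: ✓ CMP  NZCV=1000
1: ✓ MOVNE  r3←0x9a
2: · MOVPL
3: · SUBVS
4: ✓ CMP  NZCV=0011
5: · MOVGT
6: · MOVEQ

VAL = 0xb6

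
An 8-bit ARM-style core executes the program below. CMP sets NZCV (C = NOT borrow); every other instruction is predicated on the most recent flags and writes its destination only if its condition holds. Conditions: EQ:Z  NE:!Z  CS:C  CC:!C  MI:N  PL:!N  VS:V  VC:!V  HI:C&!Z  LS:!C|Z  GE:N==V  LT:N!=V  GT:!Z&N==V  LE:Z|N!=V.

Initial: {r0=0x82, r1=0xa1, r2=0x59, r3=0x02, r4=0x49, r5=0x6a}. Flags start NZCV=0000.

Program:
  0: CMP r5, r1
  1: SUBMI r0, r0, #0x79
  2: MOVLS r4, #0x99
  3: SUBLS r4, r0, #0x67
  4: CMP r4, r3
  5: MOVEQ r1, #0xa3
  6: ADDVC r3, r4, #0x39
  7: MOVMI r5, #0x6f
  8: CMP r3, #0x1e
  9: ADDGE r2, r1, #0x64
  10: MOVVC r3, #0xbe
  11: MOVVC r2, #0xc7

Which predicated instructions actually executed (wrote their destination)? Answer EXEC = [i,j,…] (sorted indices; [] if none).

0: ✓ CMP  NZCV=1001
1: ✓ SUBMI  r0←0x09
2: ✓ MOVLS  r4←0x99
3: ✓ SUBLS  r4←0xa2
4: ✓ CMP  NZCV=1010
5: · MOVEQ
6: ✓ ADDVC  r3←0xdb
7: ✓ MOVMI  r5←0x6f
8: ✓ CMP  NZCV=1010
9: · ADDGE
10: ✓ MOVVC  r3←0xbe
11: ✓ MOVVC  r2←0xc7

EXEC = [1,2,3,6,7,10,11]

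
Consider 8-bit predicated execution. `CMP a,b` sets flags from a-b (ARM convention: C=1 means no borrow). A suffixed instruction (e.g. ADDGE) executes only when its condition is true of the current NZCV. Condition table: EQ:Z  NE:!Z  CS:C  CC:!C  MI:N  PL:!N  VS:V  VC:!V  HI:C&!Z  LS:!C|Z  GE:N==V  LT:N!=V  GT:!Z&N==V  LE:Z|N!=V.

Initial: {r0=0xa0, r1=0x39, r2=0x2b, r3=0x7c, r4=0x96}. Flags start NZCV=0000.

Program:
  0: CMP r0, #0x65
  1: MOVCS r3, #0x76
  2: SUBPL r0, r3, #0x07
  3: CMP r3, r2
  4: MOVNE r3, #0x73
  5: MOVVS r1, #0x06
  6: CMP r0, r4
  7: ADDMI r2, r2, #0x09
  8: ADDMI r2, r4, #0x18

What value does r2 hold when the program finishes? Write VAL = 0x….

VAL = 0xae

0: ✓ CMP  NZCV=0011
1: ✓ MOVCS  r3←0x76
2: ✓ SUBPL  r0←0x6f
3: ✓ CMP  NZCV=0010
4: ✓ MOVNE  r3←0x73
5: · MOVVS
6: ✓ CMP  NZCV=1001
7: ✓ ADDMI  r2←0x34
8: ✓ ADDMI  r2←0xae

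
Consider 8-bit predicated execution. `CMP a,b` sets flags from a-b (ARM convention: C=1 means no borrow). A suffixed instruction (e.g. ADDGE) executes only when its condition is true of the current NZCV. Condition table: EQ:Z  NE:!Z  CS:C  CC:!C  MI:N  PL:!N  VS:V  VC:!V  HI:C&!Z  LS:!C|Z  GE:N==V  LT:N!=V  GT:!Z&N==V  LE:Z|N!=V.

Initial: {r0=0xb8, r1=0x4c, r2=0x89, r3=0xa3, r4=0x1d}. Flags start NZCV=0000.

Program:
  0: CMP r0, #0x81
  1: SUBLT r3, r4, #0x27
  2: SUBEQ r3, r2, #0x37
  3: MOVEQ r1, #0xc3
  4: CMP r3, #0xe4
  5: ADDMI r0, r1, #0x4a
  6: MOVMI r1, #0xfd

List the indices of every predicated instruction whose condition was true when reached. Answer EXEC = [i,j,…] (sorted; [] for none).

0: ✓ CMP  NZCV=0010
1: · SUBLT
2: · SUBEQ
3: · MOVEQ
4: ✓ CMP  NZCV=1000
5: ✓ ADDMI  r0←0x96
6: ✓ MOVMI  r1←0xfd

EXEC = [5,6]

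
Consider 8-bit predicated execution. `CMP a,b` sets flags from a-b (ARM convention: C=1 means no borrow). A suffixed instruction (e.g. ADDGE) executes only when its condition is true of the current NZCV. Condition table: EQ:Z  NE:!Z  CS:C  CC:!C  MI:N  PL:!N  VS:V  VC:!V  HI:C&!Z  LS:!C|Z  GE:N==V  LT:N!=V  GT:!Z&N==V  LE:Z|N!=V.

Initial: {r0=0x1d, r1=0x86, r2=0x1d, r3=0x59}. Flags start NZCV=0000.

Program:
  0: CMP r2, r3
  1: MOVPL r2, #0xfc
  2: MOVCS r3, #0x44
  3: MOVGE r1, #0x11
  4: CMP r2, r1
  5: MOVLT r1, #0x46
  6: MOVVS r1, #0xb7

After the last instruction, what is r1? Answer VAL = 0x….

0: ✓ CMP  NZCV=1000
1: · MOVPL
2: · MOVCS
3: · MOVGE
4: ✓ CMP  NZCV=1001
5: · MOVLT
6: ✓ MOVVS  r1←0xb7

VAL = 0xb7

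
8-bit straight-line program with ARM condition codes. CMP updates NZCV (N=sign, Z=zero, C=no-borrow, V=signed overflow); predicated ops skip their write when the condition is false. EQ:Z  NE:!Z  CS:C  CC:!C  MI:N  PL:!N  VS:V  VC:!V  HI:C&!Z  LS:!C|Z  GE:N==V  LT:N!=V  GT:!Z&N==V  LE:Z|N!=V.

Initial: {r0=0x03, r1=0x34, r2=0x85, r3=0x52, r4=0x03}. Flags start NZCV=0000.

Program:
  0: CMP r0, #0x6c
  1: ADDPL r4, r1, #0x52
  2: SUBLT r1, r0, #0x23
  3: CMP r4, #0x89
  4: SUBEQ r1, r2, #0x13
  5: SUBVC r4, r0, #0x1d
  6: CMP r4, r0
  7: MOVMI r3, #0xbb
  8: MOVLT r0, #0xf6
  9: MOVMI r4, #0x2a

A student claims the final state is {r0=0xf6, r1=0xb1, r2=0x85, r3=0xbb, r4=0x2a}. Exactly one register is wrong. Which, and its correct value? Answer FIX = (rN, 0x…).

[0] flags=1000 → (cmp)
[1] flags=1000 PL?F → skip
[2] flags=1000 LT?T → r1=0xe0
[3] flags=0000 → (cmp)
[4] flags=0000 EQ?F → skip
[5] flags=0000 VC?T → r4=0xe6
[6] flags=1010 → (cmp)
[7] flags=1010 MI?T → r3=0xbb
[8] flags=1010 LT?T → r0=0xf6
[9] flags=1010 MI?T → r4=0x2a

FIX = (r1, 0xe0)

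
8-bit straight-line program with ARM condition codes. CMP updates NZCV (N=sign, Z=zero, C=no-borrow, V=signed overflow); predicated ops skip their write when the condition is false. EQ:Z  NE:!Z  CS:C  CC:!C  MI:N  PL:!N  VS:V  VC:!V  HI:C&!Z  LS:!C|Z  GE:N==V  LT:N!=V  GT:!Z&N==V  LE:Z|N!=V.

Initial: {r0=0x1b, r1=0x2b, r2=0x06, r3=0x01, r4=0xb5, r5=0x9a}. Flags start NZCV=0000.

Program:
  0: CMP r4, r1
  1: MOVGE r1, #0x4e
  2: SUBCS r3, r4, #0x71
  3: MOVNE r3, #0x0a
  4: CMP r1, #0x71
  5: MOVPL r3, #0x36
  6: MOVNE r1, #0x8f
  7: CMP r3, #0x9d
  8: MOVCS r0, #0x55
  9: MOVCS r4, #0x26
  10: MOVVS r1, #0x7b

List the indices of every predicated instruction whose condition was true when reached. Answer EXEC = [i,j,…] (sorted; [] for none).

EXEC = [2,3,6]

0: ✓ CMP  NZCV=1010
1: · MOVGE
2: ✓ SUBCS  r3←0x44
3: ✓ MOVNE  r3←0x0a
4: ✓ CMP  NZCV=1000
5: · MOVPL
6: ✓ MOVNE  r1←0x8f
7: ✓ CMP  NZCV=0000
8: · MOVCS
9: · MOVCS
10: · MOVVS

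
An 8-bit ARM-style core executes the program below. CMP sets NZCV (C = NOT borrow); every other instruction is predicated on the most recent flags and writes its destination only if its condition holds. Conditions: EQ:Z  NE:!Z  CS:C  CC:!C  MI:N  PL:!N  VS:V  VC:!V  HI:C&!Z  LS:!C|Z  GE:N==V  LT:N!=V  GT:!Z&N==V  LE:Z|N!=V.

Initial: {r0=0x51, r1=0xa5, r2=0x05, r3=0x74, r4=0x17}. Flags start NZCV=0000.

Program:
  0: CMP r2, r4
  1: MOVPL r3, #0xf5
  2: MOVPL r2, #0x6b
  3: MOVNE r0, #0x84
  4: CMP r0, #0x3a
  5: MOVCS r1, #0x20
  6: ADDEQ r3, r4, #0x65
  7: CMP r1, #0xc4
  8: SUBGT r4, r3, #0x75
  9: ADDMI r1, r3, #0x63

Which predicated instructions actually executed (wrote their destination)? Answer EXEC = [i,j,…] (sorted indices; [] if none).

[0] flags=1000 → (cmp)
[1] flags=1000 PL?F → skip
[2] flags=1000 PL?F → skip
[3] flags=1000 NE?T → r0=0x84
[4] flags=0011 → (cmp)
[5] flags=0011 CS?T → r1=0x20
[6] flags=0011 EQ?F → skip
[7] flags=0000 → (cmp)
[8] flags=0000 GT?T → r4=0xff
[9] flags=0000 MI?F → skip

EXEC = [3,5,8]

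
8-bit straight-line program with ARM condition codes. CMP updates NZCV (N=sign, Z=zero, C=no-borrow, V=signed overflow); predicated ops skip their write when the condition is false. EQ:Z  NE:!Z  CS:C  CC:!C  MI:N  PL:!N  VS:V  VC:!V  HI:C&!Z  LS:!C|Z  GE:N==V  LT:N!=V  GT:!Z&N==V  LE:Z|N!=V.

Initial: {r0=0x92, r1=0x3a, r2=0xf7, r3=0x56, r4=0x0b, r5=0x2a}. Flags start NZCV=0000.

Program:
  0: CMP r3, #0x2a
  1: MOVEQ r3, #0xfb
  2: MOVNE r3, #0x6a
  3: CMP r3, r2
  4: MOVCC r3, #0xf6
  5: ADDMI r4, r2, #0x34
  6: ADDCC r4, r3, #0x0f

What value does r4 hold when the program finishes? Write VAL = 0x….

[0] flags=0010 → (cmp)
[1] flags=0010 EQ?F → skip
[2] flags=0010 NE?T → r3=0x6a
[3] flags=0000 → (cmp)
[4] flags=0000 CC?T → r3=0xf6
[5] flags=0000 MI?F → skip
[6] flags=0000 CC?T → r4=0x05

VAL = 0x05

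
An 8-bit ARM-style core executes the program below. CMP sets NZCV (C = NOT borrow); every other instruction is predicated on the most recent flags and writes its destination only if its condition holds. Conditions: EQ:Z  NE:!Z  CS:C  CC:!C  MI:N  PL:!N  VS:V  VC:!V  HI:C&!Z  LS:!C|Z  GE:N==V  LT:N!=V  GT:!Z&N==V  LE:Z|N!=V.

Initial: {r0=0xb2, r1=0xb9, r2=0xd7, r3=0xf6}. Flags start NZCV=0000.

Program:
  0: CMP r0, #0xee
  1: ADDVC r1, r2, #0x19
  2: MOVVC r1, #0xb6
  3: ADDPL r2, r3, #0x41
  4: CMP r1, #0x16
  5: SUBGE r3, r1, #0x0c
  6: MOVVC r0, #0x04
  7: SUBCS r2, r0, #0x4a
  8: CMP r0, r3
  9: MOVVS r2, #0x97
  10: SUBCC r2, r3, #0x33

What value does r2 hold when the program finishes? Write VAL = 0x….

VAL = 0xc3

[0] flags=1000 → (cmp)
[1] flags=1000 VC?T → r1=0xf0
[2] flags=1000 VC?T → r1=0xb6
[3] flags=1000 PL?F → skip
[4] flags=1010 → (cmp)
[5] flags=1010 GE?F → skip
[6] flags=1010 VC?T → r0=0x04
[7] flags=1010 CS?T → r2=0xba
[8] flags=0000 → (cmp)
[9] flags=0000 VS?F → skip
[10] flags=0000 CC?T → r2=0xc3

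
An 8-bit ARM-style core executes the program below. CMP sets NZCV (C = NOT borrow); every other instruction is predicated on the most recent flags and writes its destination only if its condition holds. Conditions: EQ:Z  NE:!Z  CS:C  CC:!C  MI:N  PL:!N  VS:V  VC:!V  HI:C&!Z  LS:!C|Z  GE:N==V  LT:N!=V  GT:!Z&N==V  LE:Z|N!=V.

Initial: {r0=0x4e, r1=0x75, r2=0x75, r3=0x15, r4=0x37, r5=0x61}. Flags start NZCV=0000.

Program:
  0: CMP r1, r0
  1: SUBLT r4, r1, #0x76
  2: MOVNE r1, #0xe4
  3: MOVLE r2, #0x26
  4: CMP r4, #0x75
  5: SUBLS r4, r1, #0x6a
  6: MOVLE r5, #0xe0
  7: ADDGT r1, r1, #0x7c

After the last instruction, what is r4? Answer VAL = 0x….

VAL = 0x7a

[0] flags=0010 → (cmp)
[1] flags=0010 LT?F → skip
[2] flags=0010 NE?T → r1=0xe4
[3] flags=0010 LE?F → skip
[4] flags=1000 → (cmp)
[5] flags=1000 LS?T → r4=0x7a
[6] flags=1000 LE?T → r5=0xe0
[7] flags=1000 GT?F → skip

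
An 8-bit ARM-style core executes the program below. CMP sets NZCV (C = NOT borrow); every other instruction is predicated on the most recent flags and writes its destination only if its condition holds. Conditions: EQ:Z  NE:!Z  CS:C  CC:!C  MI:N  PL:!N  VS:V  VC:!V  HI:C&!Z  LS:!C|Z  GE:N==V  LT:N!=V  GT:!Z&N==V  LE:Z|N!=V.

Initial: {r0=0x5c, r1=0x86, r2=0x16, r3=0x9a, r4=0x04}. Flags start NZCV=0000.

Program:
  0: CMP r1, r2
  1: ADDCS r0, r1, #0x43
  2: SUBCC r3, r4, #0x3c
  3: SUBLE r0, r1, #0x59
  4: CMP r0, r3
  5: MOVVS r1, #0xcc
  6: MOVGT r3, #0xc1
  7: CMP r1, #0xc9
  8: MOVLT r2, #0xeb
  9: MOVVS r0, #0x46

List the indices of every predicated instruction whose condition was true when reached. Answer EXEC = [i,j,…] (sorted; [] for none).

EXEC = [1,3,5,6]

0: ✓ CMP  NZCV=0011
1: ✓ ADDCS  r0←0xc9
2: · SUBCC
3: ✓ SUBLE  r0←0x2d
4: ✓ CMP  NZCV=1001
5: ✓ MOVVS  r1←0xcc
6: ✓ MOVGT  r3←0xc1
7: ✓ CMP  NZCV=0010
8: · MOVLT
9: · MOVVS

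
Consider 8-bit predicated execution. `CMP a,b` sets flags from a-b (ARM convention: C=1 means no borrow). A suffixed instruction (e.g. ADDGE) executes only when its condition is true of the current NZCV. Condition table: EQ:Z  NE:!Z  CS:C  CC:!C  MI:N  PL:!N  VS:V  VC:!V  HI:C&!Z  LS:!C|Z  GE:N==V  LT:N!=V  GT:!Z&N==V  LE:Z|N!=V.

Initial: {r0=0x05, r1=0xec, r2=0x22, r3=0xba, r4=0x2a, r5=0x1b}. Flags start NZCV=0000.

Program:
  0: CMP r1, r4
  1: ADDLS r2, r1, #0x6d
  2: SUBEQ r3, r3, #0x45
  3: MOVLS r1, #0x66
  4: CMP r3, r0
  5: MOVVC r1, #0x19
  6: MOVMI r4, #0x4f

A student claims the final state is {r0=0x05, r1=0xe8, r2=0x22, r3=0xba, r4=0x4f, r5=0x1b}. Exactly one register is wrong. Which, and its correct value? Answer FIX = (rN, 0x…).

[0] flags=1010 → (cmp)
[1] flags=1010 LS?F → skip
[2] flags=1010 EQ?F → skip
[3] flags=1010 LS?F → skip
[4] flags=1010 → (cmp)
[5] flags=1010 VC?T → r1=0x19
[6] flags=1010 MI?T → r4=0x4f

FIX = (r1, 0x19)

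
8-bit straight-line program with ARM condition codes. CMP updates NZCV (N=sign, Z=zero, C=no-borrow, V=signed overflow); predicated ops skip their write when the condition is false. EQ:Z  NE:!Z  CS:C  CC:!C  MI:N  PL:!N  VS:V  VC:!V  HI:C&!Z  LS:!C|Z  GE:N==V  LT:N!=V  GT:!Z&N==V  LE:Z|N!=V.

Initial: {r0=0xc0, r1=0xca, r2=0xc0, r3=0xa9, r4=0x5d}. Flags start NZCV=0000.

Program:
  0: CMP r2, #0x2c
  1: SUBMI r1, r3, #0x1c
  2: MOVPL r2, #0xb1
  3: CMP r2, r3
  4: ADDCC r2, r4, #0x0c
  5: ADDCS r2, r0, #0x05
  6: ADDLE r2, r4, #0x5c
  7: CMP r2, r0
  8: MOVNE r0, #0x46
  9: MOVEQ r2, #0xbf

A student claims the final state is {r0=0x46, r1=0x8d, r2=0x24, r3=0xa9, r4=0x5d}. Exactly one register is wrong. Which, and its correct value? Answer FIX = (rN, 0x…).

[0] flags=1010 → (cmp)
[1] flags=1010 MI?T → r1=0x8d
[2] flags=1010 PL?F → skip
[3] flags=0010 → (cmp)
[4] flags=0010 CC?F → skip
[5] flags=0010 CS?T → r2=0xc5
[6] flags=0010 LE?F → skip
[7] flags=0010 → (cmp)
[8] flags=0010 NE?T → r0=0x46
[9] flags=0010 EQ?F → skip

FIX = (r2, 0xc5)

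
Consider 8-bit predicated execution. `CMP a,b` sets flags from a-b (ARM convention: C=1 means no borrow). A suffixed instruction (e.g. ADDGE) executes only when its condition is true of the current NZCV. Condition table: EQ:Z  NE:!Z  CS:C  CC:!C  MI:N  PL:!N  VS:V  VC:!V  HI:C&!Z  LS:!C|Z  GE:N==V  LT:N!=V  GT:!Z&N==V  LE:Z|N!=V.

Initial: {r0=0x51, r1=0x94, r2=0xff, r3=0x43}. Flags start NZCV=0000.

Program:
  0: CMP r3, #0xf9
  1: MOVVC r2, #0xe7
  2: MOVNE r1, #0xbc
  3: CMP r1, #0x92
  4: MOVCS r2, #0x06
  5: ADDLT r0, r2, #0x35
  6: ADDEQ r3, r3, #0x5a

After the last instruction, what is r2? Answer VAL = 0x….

0: ✓ CMP  NZCV=0000
1: ✓ MOVVC  r2←0xe7
2: ✓ MOVNE  r1←0xbc
3: ✓ CMP  NZCV=0010
4: ✓ MOVCS  r2←0x06
5: · ADDLT
6: · ADDEQ

VAL = 0x06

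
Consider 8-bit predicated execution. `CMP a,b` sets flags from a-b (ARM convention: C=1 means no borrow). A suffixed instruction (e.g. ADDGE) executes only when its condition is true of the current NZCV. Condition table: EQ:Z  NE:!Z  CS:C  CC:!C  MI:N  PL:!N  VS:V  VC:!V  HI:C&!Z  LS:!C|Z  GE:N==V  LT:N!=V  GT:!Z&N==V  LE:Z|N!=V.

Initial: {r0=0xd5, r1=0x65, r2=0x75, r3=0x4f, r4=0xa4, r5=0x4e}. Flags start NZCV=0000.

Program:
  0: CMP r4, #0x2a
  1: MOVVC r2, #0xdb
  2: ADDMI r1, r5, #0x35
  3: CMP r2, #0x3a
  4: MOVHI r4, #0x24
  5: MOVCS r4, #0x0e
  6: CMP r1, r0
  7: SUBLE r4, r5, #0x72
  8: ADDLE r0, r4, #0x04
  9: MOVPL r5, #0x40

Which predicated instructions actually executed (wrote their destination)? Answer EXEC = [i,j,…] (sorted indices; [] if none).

[0] flags=0011 → (cmp)
[1] flags=0011 VC?F → skip
[2] flags=0011 MI?F → skip
[3] flags=0010 → (cmp)
[4] flags=0010 HI?T → r4=0x24
[5] flags=0010 CS?T → r4=0x0e
[6] flags=1001 → (cmp)
[7] flags=1001 LE?F → skip
[8] flags=1001 LE?F → skip
[9] flags=1001 PL?F → skip

EXEC = [4,5]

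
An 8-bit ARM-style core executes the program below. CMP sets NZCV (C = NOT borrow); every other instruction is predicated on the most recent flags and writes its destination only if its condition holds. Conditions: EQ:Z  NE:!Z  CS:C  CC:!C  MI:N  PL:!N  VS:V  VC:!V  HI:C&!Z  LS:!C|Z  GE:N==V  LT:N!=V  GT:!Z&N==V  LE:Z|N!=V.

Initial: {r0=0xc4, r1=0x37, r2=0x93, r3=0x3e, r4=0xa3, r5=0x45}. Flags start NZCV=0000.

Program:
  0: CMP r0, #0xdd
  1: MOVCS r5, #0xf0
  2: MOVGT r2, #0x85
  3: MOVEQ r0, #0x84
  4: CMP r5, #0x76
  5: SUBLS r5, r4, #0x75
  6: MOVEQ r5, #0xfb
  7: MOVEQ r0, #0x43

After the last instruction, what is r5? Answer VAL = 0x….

VAL = 0x2e

0: ✓ CMP  NZCV=1000
1: · MOVCS
2: · MOVGT
3: · MOVEQ
4: ✓ CMP  NZCV=1000
5: ✓ SUBLS  r5←0x2e
6: · MOVEQ
7: · MOVEQ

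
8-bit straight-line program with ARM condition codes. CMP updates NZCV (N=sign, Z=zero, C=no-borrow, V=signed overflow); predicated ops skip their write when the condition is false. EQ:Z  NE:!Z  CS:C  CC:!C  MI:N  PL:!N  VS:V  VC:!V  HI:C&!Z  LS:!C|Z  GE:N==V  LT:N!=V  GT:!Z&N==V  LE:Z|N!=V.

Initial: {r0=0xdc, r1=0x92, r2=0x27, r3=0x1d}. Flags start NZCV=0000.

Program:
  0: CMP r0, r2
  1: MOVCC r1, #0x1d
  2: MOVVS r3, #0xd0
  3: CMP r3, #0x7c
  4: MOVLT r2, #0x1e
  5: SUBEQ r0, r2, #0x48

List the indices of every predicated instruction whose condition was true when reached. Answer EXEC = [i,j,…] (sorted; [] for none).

EXEC = [4]

[0] flags=1010 → (cmp)
[1] flags=1010 CC?F → skip
[2] flags=1010 VS?F → skip
[3] flags=1000 → (cmp)
[4] flags=1000 LT?T → r2=0x1e
[5] flags=1000 EQ?F → skip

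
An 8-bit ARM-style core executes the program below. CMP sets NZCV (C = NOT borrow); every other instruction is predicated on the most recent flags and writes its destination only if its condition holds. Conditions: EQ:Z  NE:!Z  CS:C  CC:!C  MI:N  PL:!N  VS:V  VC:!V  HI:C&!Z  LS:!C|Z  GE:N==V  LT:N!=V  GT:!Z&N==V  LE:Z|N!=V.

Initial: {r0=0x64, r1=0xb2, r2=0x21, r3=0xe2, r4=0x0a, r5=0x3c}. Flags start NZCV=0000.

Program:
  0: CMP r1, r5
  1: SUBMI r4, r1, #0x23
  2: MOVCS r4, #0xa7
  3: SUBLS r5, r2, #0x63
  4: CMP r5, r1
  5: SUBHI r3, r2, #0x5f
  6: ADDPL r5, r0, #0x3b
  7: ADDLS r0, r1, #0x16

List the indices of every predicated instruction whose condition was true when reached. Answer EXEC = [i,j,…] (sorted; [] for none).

[0] flags=0011 → (cmp)
[1] flags=0011 MI?F → skip
[2] flags=0011 CS?T → r4=0xa7
[3] flags=0011 LS?F → skip
[4] flags=1001 → (cmp)
[5] flags=1001 HI?F → skip
[6] flags=1001 PL?F → skip
[7] flags=1001 LS?T → r0=0xc8

EXEC = [2,7]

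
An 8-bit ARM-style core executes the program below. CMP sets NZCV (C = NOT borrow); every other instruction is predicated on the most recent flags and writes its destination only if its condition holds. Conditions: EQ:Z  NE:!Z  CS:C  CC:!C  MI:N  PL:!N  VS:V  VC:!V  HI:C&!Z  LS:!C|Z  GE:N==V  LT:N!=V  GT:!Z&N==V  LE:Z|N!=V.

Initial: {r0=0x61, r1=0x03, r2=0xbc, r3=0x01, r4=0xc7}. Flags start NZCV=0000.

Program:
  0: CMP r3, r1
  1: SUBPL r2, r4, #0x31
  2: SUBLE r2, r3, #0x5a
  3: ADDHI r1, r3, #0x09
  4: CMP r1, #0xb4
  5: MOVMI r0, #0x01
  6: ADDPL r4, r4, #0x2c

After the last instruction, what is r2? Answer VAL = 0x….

[0] flags=1000 → (cmp)
[1] flags=1000 PL?F → skip
[2] flags=1000 LE?T → r2=0xa7
[3] flags=1000 HI?F → skip
[4] flags=0000 → (cmp)
[5] flags=0000 MI?F → skip
[6] flags=0000 PL?T → r4=0xf3

VAL = 0xa7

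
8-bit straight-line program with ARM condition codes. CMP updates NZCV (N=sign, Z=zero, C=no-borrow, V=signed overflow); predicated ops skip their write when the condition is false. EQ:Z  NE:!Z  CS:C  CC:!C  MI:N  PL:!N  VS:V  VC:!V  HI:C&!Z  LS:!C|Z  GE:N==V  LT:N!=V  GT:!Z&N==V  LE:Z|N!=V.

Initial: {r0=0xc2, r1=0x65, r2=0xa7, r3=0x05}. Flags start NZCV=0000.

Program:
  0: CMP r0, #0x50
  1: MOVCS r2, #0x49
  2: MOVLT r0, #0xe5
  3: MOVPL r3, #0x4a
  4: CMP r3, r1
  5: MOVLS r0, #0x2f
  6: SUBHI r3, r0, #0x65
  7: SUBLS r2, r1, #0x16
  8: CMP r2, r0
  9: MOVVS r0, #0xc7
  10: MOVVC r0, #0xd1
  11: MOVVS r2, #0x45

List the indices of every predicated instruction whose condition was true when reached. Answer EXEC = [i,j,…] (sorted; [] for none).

[0] flags=0011 → (cmp)
[1] flags=0011 CS?T → r2=0x49
[2] flags=0011 LT?T → r0=0xe5
[3] flags=0011 PL?T → r3=0x4a
[4] flags=1000 → (cmp)
[5] flags=1000 LS?T → r0=0x2f
[6] flags=1000 HI?F → skip
[7] flags=1000 LS?T → r2=0x4f
[8] flags=0010 → (cmp)
[9] flags=0010 VS?F → skip
[10] flags=0010 VC?T → r0=0xd1
[11] flags=0010 VS?F → skip

EXEC = [1,2,3,5,7,10]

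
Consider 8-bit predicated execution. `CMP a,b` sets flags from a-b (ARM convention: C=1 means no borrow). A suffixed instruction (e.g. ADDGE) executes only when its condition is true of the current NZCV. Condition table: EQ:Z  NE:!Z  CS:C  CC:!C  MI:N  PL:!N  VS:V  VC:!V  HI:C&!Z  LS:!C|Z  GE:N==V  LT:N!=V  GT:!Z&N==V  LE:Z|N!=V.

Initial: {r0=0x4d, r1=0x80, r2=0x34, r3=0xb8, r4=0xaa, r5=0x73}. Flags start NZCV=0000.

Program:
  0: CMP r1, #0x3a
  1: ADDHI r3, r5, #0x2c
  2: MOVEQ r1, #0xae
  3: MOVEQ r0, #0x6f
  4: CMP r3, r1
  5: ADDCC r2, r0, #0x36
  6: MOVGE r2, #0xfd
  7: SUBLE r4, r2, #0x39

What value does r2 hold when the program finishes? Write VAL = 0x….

0: ✓ CMP  NZCV=0011
1: ✓ ADDHI  r3←0x9f
2: · MOVEQ
3: · MOVEQ
4: ✓ CMP  NZCV=0010
5: · ADDCC
6: ✓ MOVGE  r2←0xfd
7: · SUBLE

VAL = 0xfd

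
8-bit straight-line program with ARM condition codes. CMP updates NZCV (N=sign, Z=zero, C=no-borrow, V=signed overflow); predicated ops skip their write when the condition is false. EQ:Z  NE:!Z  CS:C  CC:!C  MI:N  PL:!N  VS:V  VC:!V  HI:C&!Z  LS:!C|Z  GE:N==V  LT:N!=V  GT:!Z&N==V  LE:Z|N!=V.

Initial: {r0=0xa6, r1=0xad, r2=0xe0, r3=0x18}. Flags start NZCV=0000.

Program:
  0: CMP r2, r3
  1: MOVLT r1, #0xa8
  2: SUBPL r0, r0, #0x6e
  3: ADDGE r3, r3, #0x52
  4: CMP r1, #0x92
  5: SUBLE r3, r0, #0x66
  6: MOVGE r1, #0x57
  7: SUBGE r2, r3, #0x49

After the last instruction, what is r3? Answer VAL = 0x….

0: ✓ CMP  NZCV=1010
1: ✓ MOVLT  r1←0xa8
2: · SUBPL
3: · ADDGE
4: ✓ CMP  NZCV=0010
5: · SUBLE
6: ✓ MOVGE  r1←0x57
7: ✓ SUBGE  r2←0xcf

VAL = 0x18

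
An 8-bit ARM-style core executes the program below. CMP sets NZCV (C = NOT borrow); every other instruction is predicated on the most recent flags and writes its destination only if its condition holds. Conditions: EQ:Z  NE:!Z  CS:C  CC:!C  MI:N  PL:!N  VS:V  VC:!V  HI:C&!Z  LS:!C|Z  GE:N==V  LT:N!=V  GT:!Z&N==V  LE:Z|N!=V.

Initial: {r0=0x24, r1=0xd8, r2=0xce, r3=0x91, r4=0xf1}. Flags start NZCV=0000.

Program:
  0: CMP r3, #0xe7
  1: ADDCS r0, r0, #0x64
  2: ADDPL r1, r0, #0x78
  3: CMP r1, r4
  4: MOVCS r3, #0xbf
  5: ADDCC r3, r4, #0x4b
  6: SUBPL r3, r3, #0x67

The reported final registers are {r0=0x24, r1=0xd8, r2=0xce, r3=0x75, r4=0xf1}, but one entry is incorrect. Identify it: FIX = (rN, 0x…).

[0] flags=1000 → (cmp)
[1] flags=1000 CS?F → skip
[2] flags=1000 PL?F → skip
[3] flags=1000 → (cmp)
[4] flags=1000 CS?F → skip
[5] flags=1000 CC?T → r3=0x3c
[6] flags=1000 PL?F → skip

FIX = (r3, 0x3c)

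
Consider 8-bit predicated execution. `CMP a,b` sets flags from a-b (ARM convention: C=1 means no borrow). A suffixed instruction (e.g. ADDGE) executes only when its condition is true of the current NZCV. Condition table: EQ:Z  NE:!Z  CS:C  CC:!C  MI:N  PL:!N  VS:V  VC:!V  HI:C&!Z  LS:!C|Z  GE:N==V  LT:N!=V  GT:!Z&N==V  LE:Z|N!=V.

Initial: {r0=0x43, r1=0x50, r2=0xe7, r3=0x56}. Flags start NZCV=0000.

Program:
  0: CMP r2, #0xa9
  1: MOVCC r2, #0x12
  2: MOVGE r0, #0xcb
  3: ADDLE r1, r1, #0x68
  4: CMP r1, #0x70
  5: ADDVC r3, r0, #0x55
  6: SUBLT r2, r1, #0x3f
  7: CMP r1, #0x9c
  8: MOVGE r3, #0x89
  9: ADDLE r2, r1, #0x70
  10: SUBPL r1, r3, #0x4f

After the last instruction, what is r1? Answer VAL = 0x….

VAL = 0x50

0: ✓ CMP  NZCV=0010
1: · MOVCC
2: ✓ MOVGE  r0←0xcb
3: · ADDLE
4: ✓ CMP  NZCV=1000
5: ✓ ADDVC  r3←0x20
6: ✓ SUBLT  r2←0x11
7: ✓ CMP  NZCV=1001
8: ✓ MOVGE  r3←0x89
9: · ADDLE
10: · SUBPL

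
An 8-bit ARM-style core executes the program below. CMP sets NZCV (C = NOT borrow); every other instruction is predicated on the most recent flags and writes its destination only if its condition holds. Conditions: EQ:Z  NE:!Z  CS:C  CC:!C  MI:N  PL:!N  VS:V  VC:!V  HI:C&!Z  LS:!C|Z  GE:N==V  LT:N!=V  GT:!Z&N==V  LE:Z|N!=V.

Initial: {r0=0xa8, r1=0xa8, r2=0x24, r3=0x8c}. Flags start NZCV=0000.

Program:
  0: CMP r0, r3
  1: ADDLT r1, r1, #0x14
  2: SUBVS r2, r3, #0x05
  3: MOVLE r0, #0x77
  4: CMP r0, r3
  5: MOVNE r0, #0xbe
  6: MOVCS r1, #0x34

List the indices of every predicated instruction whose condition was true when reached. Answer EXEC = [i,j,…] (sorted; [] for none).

[0] flags=0010 → (cmp)
[1] flags=0010 LT?F → skip
[2] flags=0010 VS?F → skip
[3] flags=0010 LE?F → skip
[4] flags=0010 → (cmp)
[5] flags=0010 NE?T → r0=0xbe
[6] flags=0010 CS?T → r1=0x34

EXEC = [5,6]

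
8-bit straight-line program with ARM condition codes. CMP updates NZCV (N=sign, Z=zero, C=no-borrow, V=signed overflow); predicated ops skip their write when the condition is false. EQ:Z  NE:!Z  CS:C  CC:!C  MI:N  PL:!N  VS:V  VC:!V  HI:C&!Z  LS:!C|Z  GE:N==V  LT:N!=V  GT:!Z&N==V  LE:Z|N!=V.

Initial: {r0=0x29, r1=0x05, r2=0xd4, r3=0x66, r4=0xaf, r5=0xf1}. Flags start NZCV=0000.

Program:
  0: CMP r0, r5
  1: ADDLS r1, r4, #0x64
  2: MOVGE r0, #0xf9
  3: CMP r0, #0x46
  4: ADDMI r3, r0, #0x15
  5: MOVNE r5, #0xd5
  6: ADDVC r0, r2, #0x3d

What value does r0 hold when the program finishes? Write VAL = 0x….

[0] flags=0000 → (cmp)
[1] flags=0000 LS?T → r1=0x13
[2] flags=0000 GE?T → r0=0xf9
[3] flags=1010 → (cmp)
[4] flags=1010 MI?T → r3=0x0e
[5] flags=1010 NE?T → r5=0xd5
[6] flags=1010 VC?T → r0=0x11

VAL = 0x11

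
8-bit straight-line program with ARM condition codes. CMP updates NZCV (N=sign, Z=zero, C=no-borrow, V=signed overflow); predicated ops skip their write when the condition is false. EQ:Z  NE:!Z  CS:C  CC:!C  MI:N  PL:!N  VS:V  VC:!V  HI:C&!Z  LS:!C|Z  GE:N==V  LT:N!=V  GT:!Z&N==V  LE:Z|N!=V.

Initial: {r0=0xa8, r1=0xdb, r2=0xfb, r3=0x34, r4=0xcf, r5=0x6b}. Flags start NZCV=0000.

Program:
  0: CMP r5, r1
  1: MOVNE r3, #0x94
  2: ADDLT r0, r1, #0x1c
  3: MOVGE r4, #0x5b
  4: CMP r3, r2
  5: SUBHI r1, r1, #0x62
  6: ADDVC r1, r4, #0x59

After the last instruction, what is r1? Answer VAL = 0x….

VAL = 0xb4

[0] flags=1001 → (cmp)
[1] flags=1001 NE?T → r3=0x94
[2] flags=1001 LT?F → skip
[3] flags=1001 GE?T → r4=0x5b
[4] flags=1000 → (cmp)
[5] flags=1000 HI?F → skip
[6] flags=1000 VC?T → r1=0xb4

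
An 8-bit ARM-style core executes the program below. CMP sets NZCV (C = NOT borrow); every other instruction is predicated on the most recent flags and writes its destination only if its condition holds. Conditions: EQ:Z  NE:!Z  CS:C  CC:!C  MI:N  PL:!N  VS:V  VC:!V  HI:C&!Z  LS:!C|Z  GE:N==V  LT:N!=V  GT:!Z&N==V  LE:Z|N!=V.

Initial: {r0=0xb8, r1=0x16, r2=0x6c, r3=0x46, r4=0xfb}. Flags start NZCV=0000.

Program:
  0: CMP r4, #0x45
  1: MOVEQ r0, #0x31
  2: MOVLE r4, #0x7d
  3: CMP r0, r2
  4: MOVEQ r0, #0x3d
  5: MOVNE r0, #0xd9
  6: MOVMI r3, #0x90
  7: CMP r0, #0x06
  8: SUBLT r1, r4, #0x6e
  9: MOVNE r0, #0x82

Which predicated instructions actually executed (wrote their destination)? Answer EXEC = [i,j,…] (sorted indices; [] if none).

EXEC = [2,5,8,9]

[0] flags=1010 → (cmp)
[1] flags=1010 EQ?F → skip
[2] flags=1010 LE?T → r4=0x7d
[3] flags=0011 → (cmp)
[4] flags=0011 EQ?F → skip
[5] flags=0011 NE?T → r0=0xd9
[6] flags=0011 MI?F → skip
[7] flags=1010 → (cmp)
[8] flags=1010 LT?T → r1=0x0f
[9] flags=1010 NE?T → r0=0x82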